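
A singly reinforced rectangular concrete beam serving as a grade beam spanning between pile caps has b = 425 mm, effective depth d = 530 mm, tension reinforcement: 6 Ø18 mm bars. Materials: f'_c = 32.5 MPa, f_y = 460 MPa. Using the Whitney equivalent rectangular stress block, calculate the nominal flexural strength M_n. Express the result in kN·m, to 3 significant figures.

M_n ≈ 351 kN·m

A_s = 6 × 254 = 1524 mm².
T = A_s f_y = 1524 × 460 = 701040 N = 701.04 kN.
From C = T: a = T/(0.85 f'_c b) = 701040/(0.85 × 32.5 × 425) = 59.71 mm.
M_n = T(d − a/2) = 701.04 kN × (530 − 29.855) mm = 350.62 kN·m.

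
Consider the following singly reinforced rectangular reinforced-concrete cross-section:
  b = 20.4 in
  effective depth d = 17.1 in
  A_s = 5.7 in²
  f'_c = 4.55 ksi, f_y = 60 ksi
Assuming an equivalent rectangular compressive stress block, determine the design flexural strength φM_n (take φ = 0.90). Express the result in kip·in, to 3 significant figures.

φM_n ≈ 4600 kip·in

T = A_s f_y = 5.7 × 60 = 342 kips.
a = T/(0.85 f'_c b) = 342/(0.85 × 4.55 × 20.4) = 4.335 in.
M_n = T(d − a/2) = 342 × (17.1 − 2.1675) = 5106.9 kip·in.
φM_n = 0.90 × 5106.9 = 4596.2 kip·in.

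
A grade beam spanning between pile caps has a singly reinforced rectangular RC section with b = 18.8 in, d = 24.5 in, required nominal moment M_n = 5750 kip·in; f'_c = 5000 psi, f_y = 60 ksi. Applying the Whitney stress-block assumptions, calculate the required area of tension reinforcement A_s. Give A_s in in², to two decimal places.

From M_n = 0.85 f'_c a b (d − a/2):
a = d − √(d² − 2M_n/(0.85 f'_c b)) = 24.5 − √(24.5² − 2 × 5750/(0.85 × 5 × 18.8)) = 3.138 in.
A_s = 0.85 f'_c a b / f_y = 0.85 × 5 × 3.138 × 18.8 / 60 = 4.179 in².

A_s ≈ 4.18 in²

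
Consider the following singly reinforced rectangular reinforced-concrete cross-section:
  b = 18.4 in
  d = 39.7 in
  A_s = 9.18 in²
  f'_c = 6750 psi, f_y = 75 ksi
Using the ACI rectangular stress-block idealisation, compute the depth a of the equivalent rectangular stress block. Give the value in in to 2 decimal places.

T = A_s f_y = 9.18 × 75 = 688.5 kips.
a = T/(0.85 f'_c b) = 688.5/(0.85 × 6.75 × 18.4) = 6.52 in.

a ≈ 6.52 in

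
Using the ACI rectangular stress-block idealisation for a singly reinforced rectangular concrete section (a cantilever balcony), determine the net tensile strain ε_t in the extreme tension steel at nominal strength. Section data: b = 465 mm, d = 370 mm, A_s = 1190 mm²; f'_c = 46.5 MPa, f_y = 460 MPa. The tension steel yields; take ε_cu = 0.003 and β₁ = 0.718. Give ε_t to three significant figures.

ε_t ≈ 0.0238

a = A_s f_y/(0.85 f'_c b) = 29.78 mm.
β₁ = 0.718, so c = a/β₁ = 29.78/0.718 = 41.48 mm.
From the linear strain diagram with ε_cu = 0.003: ε_t = 0.003 (d − c)/c = 0.003 × (370 − 41.48)/41.48 = 0.0238.
Since ε_t ≥ 0.005, the section is tension-controlled.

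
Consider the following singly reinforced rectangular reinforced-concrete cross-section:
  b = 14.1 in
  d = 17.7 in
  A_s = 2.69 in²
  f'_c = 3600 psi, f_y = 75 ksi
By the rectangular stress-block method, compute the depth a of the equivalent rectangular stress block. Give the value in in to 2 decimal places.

T = A_s f_y = 2.69 × 75 = 201.75 kips.
a = T/(0.85 f'_c b) = 201.75/(0.85 × 3.6 × 14.1) = 4.68 in.

a ≈ 4.68 in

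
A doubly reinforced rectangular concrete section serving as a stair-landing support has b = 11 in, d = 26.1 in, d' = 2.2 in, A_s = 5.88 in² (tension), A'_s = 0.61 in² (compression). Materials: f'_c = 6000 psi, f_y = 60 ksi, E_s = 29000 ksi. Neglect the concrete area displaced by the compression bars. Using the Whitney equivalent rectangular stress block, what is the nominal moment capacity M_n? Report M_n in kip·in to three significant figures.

Assume both steels yield.
a = (A_s − A'_s) f_y/(0.85 f'_c b) = (5.88 − 0.61) × 60/(0.85 × 6 × 11) = 5.636 in.
c = a/β₁ = 5.636/0.75 = 7.515 in; ε'_s = 0.003(c − d')/c = 0.0021 ≥ ε_y = 0.0021, so the compression steel yields.
M_n = (A_s − A'_s) f_y (d − a/2) + A'_s f_y (d − d') = 316.2 × (26.1 − 2.818) + 36.6 × (26.1 − 2.2) = 7361.8 + 874.7 = 8236.5 kip·in.

M_n ≈ 8240 kip·in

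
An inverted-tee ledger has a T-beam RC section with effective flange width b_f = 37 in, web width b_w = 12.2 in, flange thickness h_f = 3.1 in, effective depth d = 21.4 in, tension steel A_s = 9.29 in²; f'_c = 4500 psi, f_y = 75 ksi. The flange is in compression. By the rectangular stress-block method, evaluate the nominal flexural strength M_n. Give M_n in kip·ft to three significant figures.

M_n ≈ 1060 kip·ft

Tension: T = A_s f_y = 9.29 × 75 = 696.75 kips.
Try a within the flange: a = T/(0.85 f'_c b_f) = 696.75/(0.85 × 4.5 × 37) = 4.923 in.
a = 4.923 > h_f = 3.1 in: the block extends into the web. Split into flange-overhang and web parts.
C_f = 0.85 f'_c (b_f − b_w) h_f = 0.85 × 4.5 × (37 − 12.2) × 3.1 = 294.1 kips.
Remaining web compression depth: a_w = (T − C_f)/(0.85 f'_c b_w) = (696.75 − 294.1)/(0.85 × 4.5 × 12.2) = 8.629 in.
M_n = C_f(d − h_f/2) + (T − C_f)(d − a_w/2) = 294.1 × (21.4 − 1.55) + 402.65 × (21.4 − 4.3145) = 5837.9 + 6879.5 = 12717.4 kip·in.
M_n = 12717.4/12 = 1059.78 kip·ft.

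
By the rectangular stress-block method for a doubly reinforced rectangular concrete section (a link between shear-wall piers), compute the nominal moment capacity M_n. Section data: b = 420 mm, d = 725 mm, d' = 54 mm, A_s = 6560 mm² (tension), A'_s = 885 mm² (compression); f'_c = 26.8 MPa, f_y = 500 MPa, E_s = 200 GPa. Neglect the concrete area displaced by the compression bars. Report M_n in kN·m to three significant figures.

M_n ≈ 1930 kN·m

Assume both tension and compression steel yield.
Net tension couple steel: A_s − A'_s = 5675 mm².
a = (A_s − A'_s) f_y / (0.85 f'_c b) = 2837500/(0.85 × 26.8 × 420) = 296.57 mm.
c = a/β₁ = 296.57/0.85 = 348.91 mm; ε'_s = 0.003(c − d')/c = 0.0025 ≥ f_y/E_s = 0.0025, so compression steel does yield.
M_n = (A_s − A'_s) f_y (d − a/2) + A'_s f_y (d − d') = [2837500 × (725 − 148.285) + 442500 × (725 − 54)] × 10⁻⁶ = 1636.43 + 296.92 = 1933.35 kN·m.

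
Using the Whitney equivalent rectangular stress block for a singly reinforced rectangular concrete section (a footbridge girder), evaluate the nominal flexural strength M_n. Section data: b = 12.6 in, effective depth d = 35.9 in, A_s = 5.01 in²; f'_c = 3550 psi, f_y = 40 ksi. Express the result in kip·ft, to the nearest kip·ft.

M_n ≈ 556 kip·ft

T = A_s f_y = 5.01 × 40 = 200.4 kips.
a = T/(0.85 f'_c b) = 200.4/(0.85 × 3.55 × 12.6) = 5.271 in.
M_n = T(d − a/2) = 200.4 × (35.9 − 2.6355) = 6666.2 kip·in = 6666.2/12 = 555.52 kip·ft.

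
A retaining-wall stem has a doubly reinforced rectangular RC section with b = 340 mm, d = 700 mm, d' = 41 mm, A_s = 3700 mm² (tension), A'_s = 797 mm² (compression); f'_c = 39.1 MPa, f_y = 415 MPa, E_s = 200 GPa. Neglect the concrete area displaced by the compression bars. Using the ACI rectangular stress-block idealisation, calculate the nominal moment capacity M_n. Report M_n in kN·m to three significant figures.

Assume both tension and compression steel yield.
Net tension couple steel: A_s − A'_s = 2903 mm².
a = (A_s − A'_s) f_y / (0.85 f'_c b) = 1204745/(0.85 × 39.1 × 340) = 106.62 mm.
c = a/β₁ = 106.62/0.771 = 138.29 mm; ε'_s = 0.003(c − d')/c = 0.0021 ≥ f_y/E_s = 0.0021, so compression steel does yield.
M_n = (A_s − A'_s) f_y (d − a/2) + A'_s f_y (d − d') = [1204745 × (700 − 53.31) + 330755 × (700 − 41)] × 10⁻⁶ = 779.10 + 217.97 = 997.07 kN·m.

M_n ≈ 997 kN·m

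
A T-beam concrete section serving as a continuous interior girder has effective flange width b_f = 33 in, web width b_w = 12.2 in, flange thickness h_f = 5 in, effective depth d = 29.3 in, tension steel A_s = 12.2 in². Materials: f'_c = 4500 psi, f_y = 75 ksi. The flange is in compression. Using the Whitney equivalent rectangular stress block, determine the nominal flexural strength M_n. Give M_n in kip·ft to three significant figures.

Tension: T = A_s f_y = 12.2 × 75 = 915 kips.
Try a within the flange: a = T/(0.85 f'_c b_f) = 915/(0.85 × 4.5 × 33) = 7.249 in.
a = 7.249 > h_f = 5 in: the block extends into the web. Split into flange-overhang and web parts.
C_f = 0.85 f'_c (b_f − b_w) h_f = 0.85 × 4.5 × (33 − 12.2) × 5 = 397.8 kips.
Remaining web compression depth: a_w = (T − C_f)/(0.85 f'_c b_w) = (915 − 397.8)/(0.85 × 4.5 × 12.2) = 11.083 in.
M_n = C_f(d − h_f/2) + (T − C_f)(d − a_w/2) = 397.8 × (29.3 − 2.5) + 517.2 × (29.3 − 5.5415) = 10661.0 + 12287.9 = 22948.9 kip·in.
M_n = 22948.9/12 = 1912.41 kip·ft.

M_n ≈ 1910 kip·ft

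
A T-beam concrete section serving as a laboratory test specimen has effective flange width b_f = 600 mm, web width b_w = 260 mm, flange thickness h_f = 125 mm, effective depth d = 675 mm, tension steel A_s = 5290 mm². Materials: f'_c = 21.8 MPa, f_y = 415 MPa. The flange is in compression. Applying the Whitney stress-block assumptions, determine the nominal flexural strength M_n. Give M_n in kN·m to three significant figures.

M_n ≈ 1230 kN·m

Tension: T = A_s f_y = 5290 × 415 = 2195350 N.
Try a within the flange: a = T/(0.85 f'_c b_f) = 2195350/(0.85 × 21.8 × 600) = 197.46 mm.
a = 197.46 > h_f = 125 mm: the block extends into the web. Split into flange-overhang and web parts.
C_f = 0.85 f'_c (b_f − b_w) h_f = 0.85 × 21.8 × (600 − 260) × 125 = 787525 N.
Remaining web compression depth: a_w = (T − C_f)/(0.85 f'_c b_w) = (2195350 − 787525)/(0.85 × 21.8 × 260) = 292.21 mm.
M_n = C_f(d − h_f/2) + (T − C_f)(d − a_w/2) = 787525 × (675 − 62.5) + 1407825 × (675 − 146.105) = 482.36 + 744.59 = 1226.95 × 10⁶ N·mm.
M_n = 1226.95 kN·m.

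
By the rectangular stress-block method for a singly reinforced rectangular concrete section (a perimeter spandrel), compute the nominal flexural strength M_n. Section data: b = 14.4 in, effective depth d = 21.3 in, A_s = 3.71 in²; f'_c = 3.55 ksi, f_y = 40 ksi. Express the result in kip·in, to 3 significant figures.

M_n ≈ 2910 kip·in

T = A_s f_y = 3.71 × 40 = 148.4 kips.
a = T/(0.85 f'_c b) = 148.4/(0.85 × 3.55 × 14.4) = 3.415 in.
M_n = T(d − a/2) = 148.4 × (21.3 − 1.7075) = 2907.5 kip·in.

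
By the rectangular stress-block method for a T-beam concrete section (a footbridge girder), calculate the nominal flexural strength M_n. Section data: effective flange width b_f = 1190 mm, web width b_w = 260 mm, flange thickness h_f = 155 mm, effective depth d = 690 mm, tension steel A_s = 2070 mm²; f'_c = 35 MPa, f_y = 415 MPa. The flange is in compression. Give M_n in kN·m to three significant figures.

Tension: T = A_s f_y = 2070 × 415 = 859050 N.
Try a within the flange: a = T/(0.85 f'_c b_f) = 859050/(0.85 × 35 × 1190) = 24.27 mm.
Since a = 24.27 ≤ h_f = 155 mm, the stress block lies entirely in the flange; analyse as a rectangular beam of width b_f.
M_n = T(d − a/2) = 859050 × (690 − 12.135) = 582.32 × 10⁶ N·mm.
M_n = 582.32 kN·m.

M_n ≈ 582 kN·m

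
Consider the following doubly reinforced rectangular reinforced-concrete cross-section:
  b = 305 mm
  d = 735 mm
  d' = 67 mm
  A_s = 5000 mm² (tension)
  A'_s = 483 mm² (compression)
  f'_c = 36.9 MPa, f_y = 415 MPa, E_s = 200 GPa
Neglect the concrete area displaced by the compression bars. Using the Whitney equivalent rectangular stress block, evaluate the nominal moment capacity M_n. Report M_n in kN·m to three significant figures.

M_n ≈ 1330 kN·m

Assume both tension and compression steel yield.
Net tension couple steel: A_s − A'_s = 4517 mm².
a = (A_s − A'_s) f_y / (0.85 f'_c b) = 1874555/(0.85 × 36.9 × 305) = 195.95 mm.
c = a/β₁ = 195.95/0.786 = 249.30 mm; ε'_s = 0.003(c − d')/c = 0.0022 ≥ f_y/E_s = 0.0021, so compression steel does yield.
M_n = (A_s − A'_s) f_y (d − a/2) + A'_s f_y (d − d') = [1874555 × (735 − 97.975) + 200445 × (735 − 67)] × 10⁻⁶ = 1194.14 + 133.90 = 1328.04 kN·m.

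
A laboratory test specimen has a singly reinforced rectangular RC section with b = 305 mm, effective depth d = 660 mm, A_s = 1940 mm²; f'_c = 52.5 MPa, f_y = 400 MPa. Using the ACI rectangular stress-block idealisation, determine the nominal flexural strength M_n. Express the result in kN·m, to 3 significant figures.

T = A_s f_y = 1940 × 400 = 776000 N = 776 kN.
From C = T: a = T/(0.85 f'_c b) = 776000/(0.85 × 52.5 × 305) = 57.01 mm.
M_n = T(d − a/2) = 776 kN × (660 − 28.505) mm = 490.04 kN·m.

M_n ≈ 490 kN·m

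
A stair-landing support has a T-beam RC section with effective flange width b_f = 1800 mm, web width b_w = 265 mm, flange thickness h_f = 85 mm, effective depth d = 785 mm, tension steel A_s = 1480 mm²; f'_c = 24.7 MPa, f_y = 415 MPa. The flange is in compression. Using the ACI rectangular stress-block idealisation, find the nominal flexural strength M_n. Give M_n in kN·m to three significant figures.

Tension: T = A_s f_y = 1480 × 415 = 614200 N.
Try a within the flange: a = T/(0.85 f'_c b_f) = 614200/(0.85 × 24.7 × 1800) = 16.25 mm.
Since a = 16.25 ≤ h_f = 85 mm, the stress block lies entirely in the flange; analyse as a rectangular beam of width b_f.
M_n = T(d − a/2) = 614200 × (785 − 8.125) = 477.16 × 10⁶ N·mm.
M_n = 477.16 kN·m.

M_n ≈ 477 kN·m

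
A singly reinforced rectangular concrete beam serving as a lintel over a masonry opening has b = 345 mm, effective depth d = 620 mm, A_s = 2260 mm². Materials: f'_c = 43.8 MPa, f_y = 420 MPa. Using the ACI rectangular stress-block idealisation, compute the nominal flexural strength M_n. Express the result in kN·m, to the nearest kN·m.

T = A_s f_y = 2260 × 420 = 949200 N = 949.2 kN.
From C = T: a = T/(0.85 f'_c b) = 949200/(0.85 × 43.8 × 345) = 73.90 mm.
M_n = T(d − a/2) = 949.2 kN × (620 − 36.95) mm = 553.43 kN·m.

M_n ≈ 553 kN·m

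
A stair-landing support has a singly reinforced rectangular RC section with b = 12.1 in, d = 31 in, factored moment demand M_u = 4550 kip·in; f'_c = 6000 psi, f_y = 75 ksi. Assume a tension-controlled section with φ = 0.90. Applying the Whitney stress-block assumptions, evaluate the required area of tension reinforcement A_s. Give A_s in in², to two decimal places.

M_n = M_u/φ = 4550/0.90 = 5055.56 kip·in.
From M_n = 0.85 f'_c a b (d − a/2):
a = d − √(d² − 2M_n/(0.85 f'_c b)) = 31 − √(31² − 2 × 5055.56/(0.85 × 6 × 12.1)) = 2.766 in.
A_s = 0.85 f'_c a b / f_y = 0.85 × 6 × 2.766 × 12.1 / 75 = 2.276 in².

A_s ≈ 2.28 in²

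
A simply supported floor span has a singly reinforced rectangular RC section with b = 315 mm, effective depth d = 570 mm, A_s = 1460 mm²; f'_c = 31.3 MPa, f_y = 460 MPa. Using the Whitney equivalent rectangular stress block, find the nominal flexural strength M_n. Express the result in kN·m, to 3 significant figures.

T = A_s f_y = 1460 × 460 = 671600 N = 671.6 kN.
From C = T: a = T/(0.85 f'_c b) = 671600/(0.85 × 31.3 × 315) = 80.14 mm.
M_n = T(d − a/2) = 671.6 kN × (570 − 40.07) mm = 355.90 kN·m.

M_n ≈ 356 kN·m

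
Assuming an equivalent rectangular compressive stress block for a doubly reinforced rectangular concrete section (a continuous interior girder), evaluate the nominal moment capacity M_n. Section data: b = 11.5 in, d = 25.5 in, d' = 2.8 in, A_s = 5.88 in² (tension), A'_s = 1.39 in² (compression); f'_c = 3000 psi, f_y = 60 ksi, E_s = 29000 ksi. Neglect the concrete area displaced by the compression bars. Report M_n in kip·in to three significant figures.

M_n ≈ 7530 kip·in

Assume both steels yield.
a = (A_s − A'_s) f_y/(0.85 f'_c b) = (5.88 − 1.39) × 60/(0.85 × 3 × 11.5) = 9.187 in.
c = a/β₁ = 9.187/0.85 = 10.808 in; ε'_s = 0.003(c − d')/c = 0.0022 ≥ ε_y = 0.0021, so the compression steel yields.
M_n = (A_s − A'_s) f_y (d − a/2) + A'_s f_y (d − d') = 269.4 × (25.5 − 4.5935) + 83.4 × (25.5 − 2.8) = 5632.2 + 1893.2 = 7525.4 kip·in.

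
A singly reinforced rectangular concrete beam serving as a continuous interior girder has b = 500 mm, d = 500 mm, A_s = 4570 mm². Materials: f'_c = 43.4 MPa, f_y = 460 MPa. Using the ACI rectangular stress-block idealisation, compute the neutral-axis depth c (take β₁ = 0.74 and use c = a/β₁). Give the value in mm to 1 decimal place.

c ≈ 154.0 mm

T = A_s f_y = 4570 × 460 = 2102200 N = 2102.2 kN.
Setting C = 0.85 f'_c a b equal to T: a = 2102200/(0.85 × 43.4 × 500) = 113.971 mm.
With β₁ = 0.74, c = a/β₁ = 113.971/0.74 = 154.0 mm.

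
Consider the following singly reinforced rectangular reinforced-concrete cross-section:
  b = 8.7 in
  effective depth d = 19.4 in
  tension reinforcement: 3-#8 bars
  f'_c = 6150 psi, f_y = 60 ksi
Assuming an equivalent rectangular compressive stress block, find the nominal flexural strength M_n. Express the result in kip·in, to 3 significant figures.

A_s = 3 × 0.79 = 2.37 in².
T = A_s f_y = 2.37 × 60 = 142.2 kips.
a = T/(0.85 f'_c b) = 142.2/(0.85 × 6.15 × 8.7) = 3.127 in.
M_n = T(d − a/2) = 142.2 × (19.4 − 1.5635) = 2536.4 kip·in.

M_n ≈ 2540 kip·in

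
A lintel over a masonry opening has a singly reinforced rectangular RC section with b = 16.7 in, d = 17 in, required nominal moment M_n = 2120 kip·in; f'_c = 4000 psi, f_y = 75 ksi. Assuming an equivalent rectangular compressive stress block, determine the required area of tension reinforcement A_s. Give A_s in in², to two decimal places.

From M_n = 0.85 f'_c a b (d − a/2):
a = d − √(d² − 2M_n/(0.85 f'_c b)) = 17 − √(17² − 2 × 2120/(0.85 × 4 × 16.7)) = 2.360 in.
A_s = 0.85 f'_c a b / f_y = 0.85 × 4 × 2.360 × 16.7 / 75 = 1.787 in².

A_s ≈ 1.79 in²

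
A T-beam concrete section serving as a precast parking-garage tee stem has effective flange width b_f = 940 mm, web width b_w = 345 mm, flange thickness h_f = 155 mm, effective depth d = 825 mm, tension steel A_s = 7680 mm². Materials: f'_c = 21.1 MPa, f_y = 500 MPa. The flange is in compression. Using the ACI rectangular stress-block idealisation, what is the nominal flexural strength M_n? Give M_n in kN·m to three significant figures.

Tension: T = A_s f_y = 7680 × 500 = 3840000 N.
Try a within the flange: a = T/(0.85 f'_c b_f) = 3840000/(0.85 × 21.1 × 940) = 227.77 mm.
a = 227.77 > h_f = 155 mm: the block extends into the web. Split into flange-overhang and web parts.
C_f = 0.85 f'_c (b_f − b_w) h_f = 0.85 × 21.1 × (940 − 345) × 155 = 1654055 N.
Remaining web compression depth: a_w = (T − C_f)/(0.85 f'_c b_w) = (3840000 − 1654055)/(0.85 × 21.1 × 345) = 353.28 mm.
M_n = C_f(d − h_f/2) + (T − C_f)(d − a_w/2) = 1654055 × (825 − 77.5) + 2185945 × (825 − 176.64) = 1236.41 + 1417.28 = 2653.69 × 10⁶ N·mm.
M_n = 2653.69 kN·m.

M_n ≈ 2650 kN·m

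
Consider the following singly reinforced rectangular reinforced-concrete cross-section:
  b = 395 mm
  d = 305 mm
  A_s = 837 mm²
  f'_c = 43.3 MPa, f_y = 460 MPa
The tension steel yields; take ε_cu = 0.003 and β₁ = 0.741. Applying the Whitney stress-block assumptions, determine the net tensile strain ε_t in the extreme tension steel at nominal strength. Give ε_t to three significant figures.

ε_t ≈ 0.0226

a = A_s f_y/(0.85 f'_c b) = 26.48 mm.
β₁ = 0.741, so c = a/β₁ = 26.48/0.741 = 35.74 mm.
From the linear strain diagram with ε_cu = 0.003: ε_t = 0.003 (d − c)/c = 0.003 × (305 − 35.74)/35.74 = 0.0226.
Since ε_t ≥ 0.005, the section is tension-controlled.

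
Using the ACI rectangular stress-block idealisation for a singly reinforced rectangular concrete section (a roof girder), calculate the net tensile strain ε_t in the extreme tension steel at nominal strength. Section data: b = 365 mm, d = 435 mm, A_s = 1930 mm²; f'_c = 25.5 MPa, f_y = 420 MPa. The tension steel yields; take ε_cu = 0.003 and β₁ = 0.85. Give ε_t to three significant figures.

ε_t ≈ 0.00783

a = A_s f_y/(0.85 f'_c b) = 102.46 mm.
β₁ = 0.85, so c = a/β₁ = 102.46/0.85 = 120.54 mm.
From the linear strain diagram with ε_cu = 0.003: ε_t = 0.003 (d − c)/c = 0.003 × (435 − 120.54)/120.54 = 0.00783.
Since ε_t ≥ 0.005, the section is tension-controlled.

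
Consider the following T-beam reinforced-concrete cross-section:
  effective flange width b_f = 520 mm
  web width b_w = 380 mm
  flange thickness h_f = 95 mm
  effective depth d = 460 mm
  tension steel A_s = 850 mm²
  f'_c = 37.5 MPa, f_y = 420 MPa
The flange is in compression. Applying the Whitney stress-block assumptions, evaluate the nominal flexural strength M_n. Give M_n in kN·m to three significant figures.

Tension: T = A_s f_y = 850 × 420 = 357000 N.
Try a within the flange: a = T/(0.85 f'_c b_f) = 357000/(0.85 × 37.5 × 520) = 21.54 mm.
Since a = 21.54 ≤ h_f = 95 mm, the stress block lies entirely in the flange; analyse as a rectangular beam of width b_f.
M_n = T(d − a/2) = 357000 × (460 − 10.77) = 160.38 × 10⁶ N·mm.
M_n = 160.38 kN·m.

M_n ≈ 160 kN·m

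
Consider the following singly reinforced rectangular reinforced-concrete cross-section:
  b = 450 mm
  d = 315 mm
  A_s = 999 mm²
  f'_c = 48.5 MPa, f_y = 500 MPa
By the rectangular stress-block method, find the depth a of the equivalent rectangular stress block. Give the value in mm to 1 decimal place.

a ≈ 26.9 mm

T = A_s f_y = 999 × 500 = 499500 N = 499.5 kN.
Setting C = 0.85 f'_c a b equal to T: a = 499500/(0.85 × 48.5 × 450) = 26.9 mm.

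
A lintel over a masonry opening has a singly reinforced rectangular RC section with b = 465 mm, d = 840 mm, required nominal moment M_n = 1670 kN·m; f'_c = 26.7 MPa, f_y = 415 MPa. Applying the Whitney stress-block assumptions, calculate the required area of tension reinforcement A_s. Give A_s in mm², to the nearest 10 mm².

With M_n = 0.85 f'_c a b (d − a/2), solve the quadratic for a:
a = d − √(d² − 2M_n/(0.85 f'_c b)) = 840 − √(840² − 2 × 1670×10⁶/(0.85 × 26.7 × 465)) = 216.22 mm.
A_s = 0.85 f'_c a b / f_y = 0.85 × 26.7 × 216.22 × 465 / 415 = 5498.3 mm².

A_s ≈ 5500 mm²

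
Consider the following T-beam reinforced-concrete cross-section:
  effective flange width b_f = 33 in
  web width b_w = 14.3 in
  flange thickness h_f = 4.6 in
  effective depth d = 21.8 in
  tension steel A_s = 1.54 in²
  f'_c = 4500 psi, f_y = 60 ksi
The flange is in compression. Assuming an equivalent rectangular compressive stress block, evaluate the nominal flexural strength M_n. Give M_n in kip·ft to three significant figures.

M_n ≈ 165 kip·ft

Tension: T = A_s f_y = 1.54 × 60 = 92.4 kips.
Try a within the flange: a = T/(0.85 f'_c b_f) = 92.4/(0.85 × 4.5 × 33) = 0.732 in.
Since a = 0.732 ≤ h_f = 4.6 in, the stress block lies entirely in the flange; analyse as a rectangular beam of width b_f.
M_n = T(d − a/2) = 92.4 × (21.8 − 0.366) = 1980.5 kip·in.
M_n = 1980.5/12 = 165.04 kip·ft.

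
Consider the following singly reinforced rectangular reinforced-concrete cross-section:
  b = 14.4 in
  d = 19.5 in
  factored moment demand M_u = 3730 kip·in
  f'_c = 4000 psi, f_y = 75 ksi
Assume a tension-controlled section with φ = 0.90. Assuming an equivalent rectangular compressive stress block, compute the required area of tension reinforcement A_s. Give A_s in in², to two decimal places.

A_s ≈ 3.25 in²

M_n = M_u/φ = 3730/0.90 = 4144.44 kip·in.
From M_n = 0.85 f'_c a b (d − a/2):
a = d − √(d² − 2M_n/(0.85 f'_c b)) = 19.5 − √(19.5² − 2 × 4144.44/(0.85 × 4 × 14.4)) = 4.976 in.
A_s = 0.85 f'_c a b / f_y = 0.85 × 4 × 4.976 × 14.4 / 75 = 3.248 in².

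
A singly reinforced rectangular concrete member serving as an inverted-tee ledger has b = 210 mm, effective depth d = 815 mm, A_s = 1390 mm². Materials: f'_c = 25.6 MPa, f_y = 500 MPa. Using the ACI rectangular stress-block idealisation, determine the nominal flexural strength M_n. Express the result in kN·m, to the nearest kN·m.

M_n ≈ 514 kN·m

T = A_s f_y = 1390 × 500 = 695000 N = 695 kN.
From C = T: a = T/(0.85 f'_c b) = 695000/(0.85 × 25.6 × 210) = 152.09 mm.
M_n = T(d − a/2) = 695 kN × (815 − 76.045) mm = 513.57 kN·m.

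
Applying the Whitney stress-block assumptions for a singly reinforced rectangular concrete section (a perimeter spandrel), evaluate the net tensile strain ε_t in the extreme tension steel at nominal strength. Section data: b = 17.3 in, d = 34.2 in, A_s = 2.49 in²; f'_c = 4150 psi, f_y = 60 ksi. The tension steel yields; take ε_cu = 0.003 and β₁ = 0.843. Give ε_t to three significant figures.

ε_t ≈ 0.0323

a = A_s f_y/(0.85 f'_c b) = 2.448 in.
β₁ = 0.843, so c = a/β₁ = 2.448/0.843 = 2.904 in.
From the linear strain diagram with ε_cu = 0.003: ε_t = 0.003 (d − c)/c = 0.003 × (34.2 − 2.904)/2.904 = 0.0323.
Since ε_t ≥ 0.005, the section is tension-controlled.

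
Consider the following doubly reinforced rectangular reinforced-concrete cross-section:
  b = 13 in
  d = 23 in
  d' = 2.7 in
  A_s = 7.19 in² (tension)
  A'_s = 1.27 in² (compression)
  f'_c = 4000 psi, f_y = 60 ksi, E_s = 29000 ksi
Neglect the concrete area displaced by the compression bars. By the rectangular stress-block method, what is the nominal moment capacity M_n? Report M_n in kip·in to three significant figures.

M_n ≈ 8290 kip·in

Assume both steels yield.
a = (A_s − A'_s) f_y/(0.85 f'_c b) = (7.19 − 1.27) × 60/(0.85 × 4 × 13) = 8.036 in.
c = a/β₁ = 8.036/0.85 = 9.454 in; ε'_s = 0.003(c − d')/c = 0.0021 ≥ ε_y = 0.0021, so the compression steel yields.
M_n = (A_s − A'_s) f_y (d − a/2) + A'_s f_y (d − d') = 355.2 × (23 − 4.018) + 76.2 × (23 − 2.7) = 6742.4 + 1546.9 = 8289.3 kip·in.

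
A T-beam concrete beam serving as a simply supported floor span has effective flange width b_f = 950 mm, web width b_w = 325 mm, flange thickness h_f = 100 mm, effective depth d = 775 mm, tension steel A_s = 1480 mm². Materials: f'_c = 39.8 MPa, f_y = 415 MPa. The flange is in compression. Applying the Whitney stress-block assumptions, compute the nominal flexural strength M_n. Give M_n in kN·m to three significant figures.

M_n ≈ 470 kN·m

Tension: T = A_s f_y = 1480 × 415 = 614200 N.
Try a within the flange: a = T/(0.85 f'_c b_f) = 614200/(0.85 × 39.8 × 950) = 19.11 mm.
Since a = 19.11 ≤ h_f = 100 mm, the stress block lies entirely in the flange; analyse as a rectangular beam of width b_f.
M_n = T(d − a/2) = 614200 × (775 − 9.555) = 470.14 × 10⁶ N·mm.
M_n = 470.14 kN·m.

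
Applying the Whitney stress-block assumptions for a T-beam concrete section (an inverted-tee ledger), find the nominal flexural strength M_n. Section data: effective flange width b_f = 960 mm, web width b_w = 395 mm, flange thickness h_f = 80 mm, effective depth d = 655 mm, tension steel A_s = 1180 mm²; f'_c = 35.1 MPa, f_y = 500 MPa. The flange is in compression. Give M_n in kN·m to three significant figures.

M_n ≈ 380 kN·m

Tension: T = A_s f_y = 1180 × 500 = 590000 N.
Try a within the flange: a = T/(0.85 f'_c b_f) = 590000/(0.85 × 35.1 × 960) = 20.60 mm.
Since a = 20.60 ≤ h_f = 80 mm, the stress block lies entirely in the flange; analyse as a rectangular beam of width b_f.
M_n = T(d − a/2) = 590000 × (655 − 10.3) = 380.37 × 10⁶ N·mm.
M_n = 380.37 kN·m.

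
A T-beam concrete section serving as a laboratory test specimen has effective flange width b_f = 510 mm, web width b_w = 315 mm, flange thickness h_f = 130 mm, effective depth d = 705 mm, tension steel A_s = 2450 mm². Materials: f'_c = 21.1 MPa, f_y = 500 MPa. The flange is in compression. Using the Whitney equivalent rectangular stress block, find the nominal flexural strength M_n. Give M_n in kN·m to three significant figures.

M_n ≈ 782 kN·m

Tension: T = A_s f_y = 2450 × 500 = 1225000 N.
Try a within the flange: a = T/(0.85 f'_c b_f) = 1225000/(0.85 × 21.1 × 510) = 133.93 mm.
a = 133.93 > h_f = 130 mm: the block extends into the web. Split into flange-overhang and web parts.
C_f = 0.85 f'_c (b_f − b_w) h_f = 0.85 × 21.1 × (510 − 315) × 130 = 454652 N.
Remaining web compression depth: a_w = (T − C_f)/(0.85 f'_c b_w) = (1225000 − 454652)/(0.85 × 21.1 × 315) = 136.36 mm.
M_n = C_f(d − h_f/2) + (T − C_f)(d − a_w/2) = 454652 × (705 − 65) + 770348 × (705 − 68.18) = 290.98 + 490.57 = 781.55 × 10⁶ N·mm.
M_n = 781.55 kN·m.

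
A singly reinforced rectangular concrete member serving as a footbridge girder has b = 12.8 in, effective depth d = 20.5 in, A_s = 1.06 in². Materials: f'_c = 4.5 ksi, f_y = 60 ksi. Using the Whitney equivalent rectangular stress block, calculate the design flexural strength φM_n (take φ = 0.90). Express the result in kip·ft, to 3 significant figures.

T = A_s f_y = 1.06 × 60 = 63.6 kips.
a = T/(0.85 f'_c b) = 63.6/(0.85 × 4.5 × 12.8) = 1.299 in.
M_n = T(d − a/2) = 63.6 × (20.5 − 0.6495) = 1262.5 kip·in = 1262.5/12 = 105.21 kip·ft.
φM_n = 0.90 × 105.21 = 94.69 kip·ft.

φM_n ≈ 94.7 kip·ft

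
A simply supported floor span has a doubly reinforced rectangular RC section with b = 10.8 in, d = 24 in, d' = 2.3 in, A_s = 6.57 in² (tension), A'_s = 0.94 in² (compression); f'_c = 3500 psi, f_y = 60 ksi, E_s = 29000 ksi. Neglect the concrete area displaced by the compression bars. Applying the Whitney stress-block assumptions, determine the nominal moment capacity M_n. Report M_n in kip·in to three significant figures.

M_n ≈ 7560 kip·in

Assume both steels yield.
a = (A_s − A'_s) f_y/(0.85 f'_c b) = (6.57 − 0.94) × 60/(0.85 × 3.5 × 10.8) = 10.514 in.
c = a/β₁ = 10.514/0.85 = 12.369 in; ε'_s = 0.003(c − d')/c = 0.0024 ≥ ε_y = 0.0021, so the compression steel yields.
M_n = (A_s − A'_s) f_y (d − a/2) + A'_s f_y (d − d') = 337.8 × (24 − 5.257) + 56.4 × (24 − 2.3) = 6331.4 + 1223.9 = 7555.3 kip·in.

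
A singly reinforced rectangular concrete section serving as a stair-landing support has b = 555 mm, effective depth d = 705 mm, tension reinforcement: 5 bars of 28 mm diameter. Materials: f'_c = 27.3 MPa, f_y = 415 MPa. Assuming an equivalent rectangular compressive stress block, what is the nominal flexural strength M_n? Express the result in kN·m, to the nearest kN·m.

M_n ≈ 838 kN·m

A_s = 5 × 616 = 3080 mm².
T = A_s f_y = 3080 × 415 = 1278200 N = 1278.2 kN.
From C = T: a = T/(0.85 f'_c b) = 1278200/(0.85 × 27.3 × 555) = 99.25 mm.
M_n = T(d − a/2) = 1278.2 kN × (705 − 49.625) mm = 837.70 kN·m.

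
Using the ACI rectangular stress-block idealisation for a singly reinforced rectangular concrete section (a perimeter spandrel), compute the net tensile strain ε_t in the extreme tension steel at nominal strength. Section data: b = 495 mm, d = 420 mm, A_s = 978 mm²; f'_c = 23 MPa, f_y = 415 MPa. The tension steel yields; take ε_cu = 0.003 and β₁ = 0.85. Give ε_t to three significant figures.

ε_t ≈ 0.0225

a = A_s f_y/(0.85 f'_c b) = 41.94 mm.
β₁ = 0.85, so c = a/β₁ = 41.94/0.85 = 49.34 mm.
From the linear strain diagram with ε_cu = 0.003: ε_t = 0.003 (d − c)/c = 0.003 × (420 − 49.34)/49.34 = 0.0225.
Since ε_t ≥ 0.005, the section is tension-controlled.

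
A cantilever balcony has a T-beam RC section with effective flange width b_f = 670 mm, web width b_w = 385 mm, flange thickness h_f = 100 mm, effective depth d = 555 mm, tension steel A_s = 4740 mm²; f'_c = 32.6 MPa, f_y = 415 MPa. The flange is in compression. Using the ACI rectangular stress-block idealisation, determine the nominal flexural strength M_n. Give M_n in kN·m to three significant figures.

Tension: T = A_s f_y = 4740 × 415 = 1967100 N.
Try a within the flange: a = T/(0.85 f'_c b_f) = 1967100/(0.85 × 32.6 × 670) = 105.95 mm.
a = 105.95 > h_f = 100 mm: the block extends into the web. Split into flange-overhang and web parts.
C_f = 0.85 f'_c (b_f − b_w) h_f = 0.85 × 32.6 × (670 − 385) × 100 = 789735 N.
Remaining web compression depth: a_w = (T − C_f)/(0.85 f'_c b_w) = (1967100 − 789735)/(0.85 × 32.6 × 385) = 110.36 mm.
M_n = C_f(d − h_f/2) + (T − C_f)(d − a_w/2) = 789735 × (555 − 50) + 1177365 × (555 − 55.18) = 398.82 + 588.47 = 987.29 × 10⁶ N·mm.
M_n = 987.29 kN·m.

M_n ≈ 987 kN·m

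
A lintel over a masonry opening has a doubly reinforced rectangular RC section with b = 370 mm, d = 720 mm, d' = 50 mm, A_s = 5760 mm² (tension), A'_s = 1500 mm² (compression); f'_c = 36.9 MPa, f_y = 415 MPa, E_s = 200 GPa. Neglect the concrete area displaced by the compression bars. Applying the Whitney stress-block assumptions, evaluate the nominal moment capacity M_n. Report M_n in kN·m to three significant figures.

Assume both tension and compression steel yield.
Net tension couple steel: A_s − A'_s = 4260 mm².
a = (A_s − A'_s) f_y / (0.85 f'_c b) = 1767900/(0.85 × 36.9 × 370) = 152.34 mm.
c = a/β₁ = 152.34/0.786 = 193.82 mm; ε'_s = 0.003(c − d')/c = 0.0022 ≥ f_y/E_s = 0.0021, so compression steel does yield.
M_n = (A_s − A'_s) f_y (d − a/2) + A'_s f_y (d − d') = [1767900 × (720 − 76.17) + 622500 × (720 − 50)] × 10⁻⁶ = 1138.23 + 417.08 = 1555.31 kN·m.

M_n ≈ 1560 kN·m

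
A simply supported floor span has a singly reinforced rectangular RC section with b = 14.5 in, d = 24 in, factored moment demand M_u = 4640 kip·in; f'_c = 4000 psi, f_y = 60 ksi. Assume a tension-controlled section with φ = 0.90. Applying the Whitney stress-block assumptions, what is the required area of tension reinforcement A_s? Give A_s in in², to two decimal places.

M_n = M_u/φ = 4640/0.90 = 5155.56 kip·in.
From M_n = 0.85 f'_c a b (d − a/2):
a = d − √(d² − 2M_n/(0.85 f'_c b)) = 24 − √(24² − 2 × 5155.56/(0.85 × 4 × 14.5)) = 4.847 in.
A_s = 0.85 f'_c a b / f_y = 0.85 × 4 × 4.847 × 14.5 / 60 = 3.983 in².

A_s ≈ 3.98 in²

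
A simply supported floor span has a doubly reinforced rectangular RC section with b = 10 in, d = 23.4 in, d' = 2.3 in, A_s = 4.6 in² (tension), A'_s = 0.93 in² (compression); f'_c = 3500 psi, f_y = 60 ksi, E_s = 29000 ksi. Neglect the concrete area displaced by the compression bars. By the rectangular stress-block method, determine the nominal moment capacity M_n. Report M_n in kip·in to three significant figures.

M_n ≈ 5520 kip·in

Assume both steels yield.
a = (A_s − A'_s) f_y/(0.85 f'_c b) = (4.6 − 0.93) × 60/(0.85 × 3.5 × 10) = 7.402 in.
c = a/β₁ = 7.402/0.85 = 8.708 in; ε'_s = 0.003(c − d')/c = 0.0022 ≥ ε_y = 0.0021, so the compression steel yields.
M_n = (A_s − A'_s) f_y (d − a/2) + A'_s f_y (d − d') = 220.2 × (23.4 − 3.701) + 55.8 × (23.4 − 2.3) = 4337.7 + 1177.4 = 5515.1 kip·in.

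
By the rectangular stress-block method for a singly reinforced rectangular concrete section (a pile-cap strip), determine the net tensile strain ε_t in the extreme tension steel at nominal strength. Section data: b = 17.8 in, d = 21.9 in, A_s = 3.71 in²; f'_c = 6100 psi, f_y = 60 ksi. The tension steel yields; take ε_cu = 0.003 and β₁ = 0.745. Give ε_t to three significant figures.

ε_t ≈ 0.0173

a = A_s f_y/(0.85 f'_c b) = 2.412 in.
β₁ = 0.745, so c = a/β₁ = 2.412/0.745 = 3.238 in.
From the linear strain diagram with ε_cu = 0.003: ε_t = 0.003 (d − c)/c = 0.003 × (21.9 − 3.238)/3.238 = 0.0173.
Since ε_t ≥ 0.005, the section is tension-controlled.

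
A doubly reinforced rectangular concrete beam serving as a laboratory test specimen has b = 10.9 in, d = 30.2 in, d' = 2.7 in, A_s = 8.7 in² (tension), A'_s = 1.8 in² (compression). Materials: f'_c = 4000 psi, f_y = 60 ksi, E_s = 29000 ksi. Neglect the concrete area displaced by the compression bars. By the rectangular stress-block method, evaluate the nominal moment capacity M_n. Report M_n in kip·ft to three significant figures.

M_n ≈ 1100 kip·ft

Assume both steels yield.
a = (A_s − A'_s) f_y/(0.85 f'_c b) = (8.7 − 1.8) × 60/(0.85 × 4 × 10.9) = 11.171 in.
c = a/β₁ = 11.171/0.85 = 13.142 in; ε'_s = 0.003(c − d')/c = 0.0024 ≥ ε_y = 0.0021, so the compression steel yields.
M_n = (A_s − A'_s) f_y (d − a/2) + A'_s f_y (d − d') = 414 × (30.2 − 5.5855) + 108 × (30.2 − 2.7) = 10190.4 + 2970.0 = 13160.4 kip·in = 13160.4/12 = 1096.70 kip·ft.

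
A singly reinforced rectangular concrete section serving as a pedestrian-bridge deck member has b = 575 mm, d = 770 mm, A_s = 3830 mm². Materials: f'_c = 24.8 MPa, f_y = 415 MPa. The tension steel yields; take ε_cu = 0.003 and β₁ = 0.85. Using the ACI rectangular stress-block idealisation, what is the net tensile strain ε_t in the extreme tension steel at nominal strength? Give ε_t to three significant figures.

a = A_s f_y/(0.85 f'_c b) = 131.13 mm.
β₁ = 0.85, so c = a/β₁ = 131.13/0.85 = 154.27 mm.
From the linear strain diagram with ε_cu = 0.003: ε_t = 0.003 (d − c)/c = 0.003 × (770 − 154.27)/154.27 = 0.0120.
Since ε_t ≥ 0.005, the section is tension-controlled.

ε_t ≈ 0.0120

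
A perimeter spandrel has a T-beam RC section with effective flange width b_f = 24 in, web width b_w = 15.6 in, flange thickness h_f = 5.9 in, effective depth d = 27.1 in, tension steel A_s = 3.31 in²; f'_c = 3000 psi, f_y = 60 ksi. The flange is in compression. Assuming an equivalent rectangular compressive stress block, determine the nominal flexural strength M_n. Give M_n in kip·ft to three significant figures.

Tension: T = A_s f_y = 3.31 × 60 = 198.6 kips.
Try a within the flange: a = T/(0.85 f'_c b_f) = 198.6/(0.85 × 3 × 24) = 3.245 in.
Since a = 3.245 ≤ h_f = 5.9 in, the stress block lies entirely in the flange; analyse as a rectangular beam of width b_f.
M_n = T(d − a/2) = 198.6 × (27.1 − 1.6225) = 5059.8 kip·in.
M_n = 5059.8/12 = 421.65 kip·ft.

M_n ≈ 422 kip·ft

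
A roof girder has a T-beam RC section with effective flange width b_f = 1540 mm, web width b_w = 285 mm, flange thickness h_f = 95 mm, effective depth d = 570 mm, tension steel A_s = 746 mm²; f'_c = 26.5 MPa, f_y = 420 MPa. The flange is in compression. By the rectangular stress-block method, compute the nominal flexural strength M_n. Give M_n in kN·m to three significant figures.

M_n ≈ 177 kN·m

Tension: T = A_s f_y = 746 × 420 = 313320 N.
Try a within the flange: a = T/(0.85 f'_c b_f) = 313320/(0.85 × 26.5 × 1540) = 9.03 mm.
Since a = 9.03 ≤ h_f = 95 mm, the stress block lies entirely in the flange; analyse as a rectangular beam of width b_f.
M_n = T(d − a/2) = 313320 × (570 − 4.515) = 177.18 × 10⁶ N·mm.
M_n = 177.18 kN·m.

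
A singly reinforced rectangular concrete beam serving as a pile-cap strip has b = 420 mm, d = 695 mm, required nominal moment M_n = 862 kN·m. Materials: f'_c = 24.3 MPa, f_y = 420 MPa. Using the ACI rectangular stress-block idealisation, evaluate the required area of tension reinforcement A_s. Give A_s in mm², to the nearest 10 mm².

A_s ≈ 3340 mm²

With M_n = 0.85 f'_c a b (d − a/2), solve the quadratic for a:
a = d − √(d² − 2M_n/(0.85 f'_c b)) = 695 − √(695² − 2 × 862×10⁶/(0.85 × 24.3 × 420)) = 161.81 mm.
A_s = 0.85 f'_c a b / f_y = 0.85 × 24.3 × 161.81 × 420 / 420 = 3342.2 mm².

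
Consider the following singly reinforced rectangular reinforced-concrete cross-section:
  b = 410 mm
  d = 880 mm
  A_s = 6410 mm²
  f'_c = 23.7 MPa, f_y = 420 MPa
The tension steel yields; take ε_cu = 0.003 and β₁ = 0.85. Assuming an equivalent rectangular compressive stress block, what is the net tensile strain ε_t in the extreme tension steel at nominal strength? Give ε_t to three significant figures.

ε_t ≈ 0.00388

a = A_s f_y/(0.85 f'_c b) = 325.95 mm.
β₁ = 0.85, so c = a/β₁ = 325.95/0.85 = 383.47 mm.
From the linear strain diagram with ε_cu = 0.003: ε_t = 0.003 (d − c)/c = 0.003 × (880 − 383.47)/383.47 = 0.00388.
ε_t < 0.004 — the section is over-reinforced for flexure under ACI limits.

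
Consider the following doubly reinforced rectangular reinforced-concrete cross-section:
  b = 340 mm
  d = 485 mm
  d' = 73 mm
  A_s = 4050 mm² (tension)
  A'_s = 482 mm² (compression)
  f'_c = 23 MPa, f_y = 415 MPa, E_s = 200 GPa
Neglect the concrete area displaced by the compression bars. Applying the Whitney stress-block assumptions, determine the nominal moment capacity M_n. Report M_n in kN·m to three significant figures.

Assume both tension and compression steel yield.
Net tension couple steel: A_s − A'_s = 3568 mm².
a = (A_s − A'_s) f_y / (0.85 f'_c b) = 1480720/(0.85 × 23 × 340) = 222.77 mm.
c = a/β₁ = 222.77/0.85 = 262.08 mm; ε'_s = 0.003(c − d')/c = 0.0022 ≥ f_y/E_s = 0.0021, so compression steel does yield.
M_n = (A_s − A'_s) f_y (d − a/2) + A'_s f_y (d − d') = [1480720 × (485 − 111.385) + 200030 × (485 − 73)] × 10⁻⁶ = 553.22 + 82.41 = 635.63 kN·m.

M_n ≈ 636 kN·m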